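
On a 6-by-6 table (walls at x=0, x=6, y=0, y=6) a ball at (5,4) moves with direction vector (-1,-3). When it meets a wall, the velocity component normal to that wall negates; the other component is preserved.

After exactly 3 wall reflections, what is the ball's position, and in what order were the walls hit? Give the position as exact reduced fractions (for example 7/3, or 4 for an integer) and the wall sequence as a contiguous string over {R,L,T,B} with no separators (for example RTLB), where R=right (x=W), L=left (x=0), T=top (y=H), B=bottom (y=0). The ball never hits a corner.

1. t=4/3 → B at (11/3,0); v=(-1,3)
2. t=2 → T at (5/3,6); v=(-1,-3)
3. t=5/3 → L at (0,1); v=(1,-3)

Final position: (0,1)
Wall sequence: BTL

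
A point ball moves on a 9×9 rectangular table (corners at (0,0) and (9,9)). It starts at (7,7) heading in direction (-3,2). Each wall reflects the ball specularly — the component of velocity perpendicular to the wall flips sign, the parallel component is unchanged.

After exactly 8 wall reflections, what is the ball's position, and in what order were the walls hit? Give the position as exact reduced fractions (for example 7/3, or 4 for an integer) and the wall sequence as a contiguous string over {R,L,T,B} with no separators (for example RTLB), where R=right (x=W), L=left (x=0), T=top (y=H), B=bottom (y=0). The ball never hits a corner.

Final position: (0,1/3)
Wall sequence: TLRBLTRL

1. t=1 → T at (4,9); v=(-3,-2)
2. t=4/3 → L at (0,19/3); v=(3,-2)
3. t=3 → R at (9,1/3); v=(-3,-2)
4. t=1/6 → B at (17/2,0); v=(-3,2)
5. t=17/6 → L at (0,17/3); v=(3,2)
6. t=5/3 → T at (5,9); v=(3,-2)
7. t=4/3 → R at (9,19/3); v=(-3,-2)
8. t=3 → L at (0,1/3); v=(3,-2)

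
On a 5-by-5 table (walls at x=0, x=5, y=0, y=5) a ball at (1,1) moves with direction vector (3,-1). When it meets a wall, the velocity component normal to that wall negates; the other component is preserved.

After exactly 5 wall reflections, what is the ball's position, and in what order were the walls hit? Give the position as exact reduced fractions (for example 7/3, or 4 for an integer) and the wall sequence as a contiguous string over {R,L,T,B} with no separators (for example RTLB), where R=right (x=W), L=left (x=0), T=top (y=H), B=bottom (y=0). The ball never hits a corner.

Final position: (1,5)
Wall sequence: BRLRT

1. t=1 → B at (4,0); v=(3,1)
2. t=1/3 → R at (5,1/3); v=(-3,1)
3. t=5/3 → L at (0,2); v=(3,1)
4. t=5/3 → R at (5,11/3); v=(-3,1)
5. t=4/3 → T at (1,5); v=(-3,-1)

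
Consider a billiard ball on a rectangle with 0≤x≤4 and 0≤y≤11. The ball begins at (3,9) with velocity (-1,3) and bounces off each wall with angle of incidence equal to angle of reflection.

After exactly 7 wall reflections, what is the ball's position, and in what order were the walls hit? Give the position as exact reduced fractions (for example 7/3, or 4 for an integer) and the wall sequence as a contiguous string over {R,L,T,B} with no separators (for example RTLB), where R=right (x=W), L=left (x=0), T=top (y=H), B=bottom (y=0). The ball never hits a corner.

Final position: (2/3,0)
Wall sequence: TLBRTLB

1. t=2/3 → T at (7/3,11); v=(-1,-3)
2. t=7/3 → L at (0,4); v=(1,-3)
3. t=4/3 → B at (4/3,0); v=(1,3)
4. t=8/3 → R at (4,8); v=(-1,3)
5. t=1 → T at (3,11); v=(-1,-3)
6. t=3 → L at (0,2); v=(1,-3)
7. t=2/3 → B at (2/3,0); v=(1,3)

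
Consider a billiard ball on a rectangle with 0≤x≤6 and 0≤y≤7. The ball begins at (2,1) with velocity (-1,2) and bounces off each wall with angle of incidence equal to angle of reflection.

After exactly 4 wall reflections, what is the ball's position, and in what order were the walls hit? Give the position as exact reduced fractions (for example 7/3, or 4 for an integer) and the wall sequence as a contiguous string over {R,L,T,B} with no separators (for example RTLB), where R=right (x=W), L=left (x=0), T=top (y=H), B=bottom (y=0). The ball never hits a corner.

Final position: (6,3)
Wall sequence: LTBR

1. t=2 → L at (0,5); v=(1,2)
2. t=1 → T at (1,7); v=(1,-2)
3. t=7/2 → B at (9/2,0); v=(1,2)
4. t=3/2 → R at (6,3); v=(-1,2)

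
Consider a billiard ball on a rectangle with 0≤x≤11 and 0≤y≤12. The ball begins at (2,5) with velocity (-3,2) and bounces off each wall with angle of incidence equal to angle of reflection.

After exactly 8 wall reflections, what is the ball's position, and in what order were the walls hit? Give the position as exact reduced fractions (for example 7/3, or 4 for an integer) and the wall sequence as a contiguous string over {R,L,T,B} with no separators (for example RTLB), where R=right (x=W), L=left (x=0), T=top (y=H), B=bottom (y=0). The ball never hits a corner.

Final position: (1/2,12)
Wall sequence: LTRLBRLT

1. t=2/3 → L at (0,19/3); v=(3,2)
2. t=17/6 → T at (17/2,12); v=(3,-2)
3. t=5/6 → R at (11,31/3); v=(-3,-2)
4. t=11/3 → L at (0,3); v=(3,-2)
5. t=3/2 → B at (9/2,0); v=(3,2)
6. t=13/6 → R at (11,13/3); v=(-3,2)
7. t=11/3 → L at (0,35/3); v=(3,2)
8. t=1/6 → T at (1/2,12); v=(3,-2)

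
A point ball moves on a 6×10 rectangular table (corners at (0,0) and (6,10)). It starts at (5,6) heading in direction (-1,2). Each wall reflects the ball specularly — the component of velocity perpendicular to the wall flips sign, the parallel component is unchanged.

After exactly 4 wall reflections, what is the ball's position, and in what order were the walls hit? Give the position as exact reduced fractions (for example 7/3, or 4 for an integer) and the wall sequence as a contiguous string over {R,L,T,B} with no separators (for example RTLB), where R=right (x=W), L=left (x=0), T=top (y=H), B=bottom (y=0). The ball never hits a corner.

1. t=2 → T at (3,10); v=(-1,-2)
2. t=3 → L at (0,4); v=(1,-2)
3. t=2 → B at (2,0); v=(1,2)
4. t=4 → R at (6,8); v=(-1,2)

Final position: (6,8)
Wall sequence: TLBR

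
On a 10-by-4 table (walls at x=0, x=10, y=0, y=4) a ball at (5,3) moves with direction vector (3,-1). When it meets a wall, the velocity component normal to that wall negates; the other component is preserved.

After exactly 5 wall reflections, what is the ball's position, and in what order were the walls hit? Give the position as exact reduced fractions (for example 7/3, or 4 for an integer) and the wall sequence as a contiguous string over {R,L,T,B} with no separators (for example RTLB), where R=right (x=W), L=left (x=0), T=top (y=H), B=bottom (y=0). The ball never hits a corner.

Final position: (10,8/3)
Wall sequence: RBLTR

1. t=5/3 → R at (10,4/3); v=(-3,-1)
2. t=4/3 → B at (6,0); v=(-3,1)
3. t=2 → L at (0,2); v=(3,1)
4. t=2 → T at (6,4); v=(3,-1)
5. t=4/3 → R at (10,8/3); v=(-3,-1)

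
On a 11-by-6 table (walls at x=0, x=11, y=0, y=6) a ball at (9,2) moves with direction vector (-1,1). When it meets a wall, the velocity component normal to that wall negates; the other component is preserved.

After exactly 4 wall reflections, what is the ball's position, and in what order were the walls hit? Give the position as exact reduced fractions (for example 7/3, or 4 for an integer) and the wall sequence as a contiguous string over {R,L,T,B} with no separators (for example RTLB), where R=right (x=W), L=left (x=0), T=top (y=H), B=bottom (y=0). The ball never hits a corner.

Final position: (7,6)
Wall sequence: TLBT

1. t=4 → T at (5,6); v=(-1,-1)
2. t=5 → L at (0,1); v=(1,-1)
3. t=1 → B at (1,0); v=(1,1)
4. t=6 → T at (7,6); v=(1,-1)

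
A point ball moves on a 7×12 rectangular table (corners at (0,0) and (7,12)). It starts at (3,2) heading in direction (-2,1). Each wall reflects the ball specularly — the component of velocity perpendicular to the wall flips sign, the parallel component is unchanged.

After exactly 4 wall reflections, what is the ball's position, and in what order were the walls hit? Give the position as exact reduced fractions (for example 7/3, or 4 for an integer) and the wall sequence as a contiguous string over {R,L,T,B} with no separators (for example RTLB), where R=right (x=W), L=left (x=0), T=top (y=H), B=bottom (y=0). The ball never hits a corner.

1. t=3/2 → L at (0,7/2); v=(2,1)
2. t=7/2 → R at (7,7); v=(-2,1)
3. t=7/2 → L at (0,21/2); v=(2,1)
4. t=3/2 → T at (3,12); v=(2,-1)

Final position: (3,12)
Wall sequence: LRLT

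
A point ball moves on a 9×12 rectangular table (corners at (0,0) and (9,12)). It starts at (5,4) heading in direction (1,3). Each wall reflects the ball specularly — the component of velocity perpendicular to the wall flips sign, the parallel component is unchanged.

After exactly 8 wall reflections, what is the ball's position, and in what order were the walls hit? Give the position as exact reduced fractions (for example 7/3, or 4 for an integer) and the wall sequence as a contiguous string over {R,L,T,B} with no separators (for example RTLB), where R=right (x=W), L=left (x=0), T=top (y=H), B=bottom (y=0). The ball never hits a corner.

Final position: (9,2)
Wall sequence: TRBTLBTR

1. t=8/3 → T at (23/3,12); v=(1,-3)
2. t=4/3 → R at (9,8); v=(-1,-3)
3. t=8/3 → B at (19/3,0); v=(-1,3)
4. t=4 → T at (7/3,12); v=(-1,-3)
5. t=7/3 → L at (0,5); v=(1,-3)
6. t=5/3 → B at (5/3,0); v=(1,3)
7. t=4 → T at (17/3,12); v=(1,-3)
8. t=10/3 → R at (9,2); v=(-1,-3)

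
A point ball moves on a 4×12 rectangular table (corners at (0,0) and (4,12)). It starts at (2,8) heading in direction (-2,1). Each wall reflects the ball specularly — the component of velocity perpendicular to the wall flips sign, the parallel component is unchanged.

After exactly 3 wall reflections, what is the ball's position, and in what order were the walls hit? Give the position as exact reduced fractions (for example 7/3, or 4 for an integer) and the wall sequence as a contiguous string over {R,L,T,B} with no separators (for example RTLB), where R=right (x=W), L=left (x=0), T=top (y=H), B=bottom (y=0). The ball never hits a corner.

Final position: (2,12)
Wall sequence: LRT

1. t=1 → L at (0,9); v=(2,1)
2. t=2 → R at (4,11); v=(-2,1)
3. t=1 → T at (2,12); v=(-2,-1)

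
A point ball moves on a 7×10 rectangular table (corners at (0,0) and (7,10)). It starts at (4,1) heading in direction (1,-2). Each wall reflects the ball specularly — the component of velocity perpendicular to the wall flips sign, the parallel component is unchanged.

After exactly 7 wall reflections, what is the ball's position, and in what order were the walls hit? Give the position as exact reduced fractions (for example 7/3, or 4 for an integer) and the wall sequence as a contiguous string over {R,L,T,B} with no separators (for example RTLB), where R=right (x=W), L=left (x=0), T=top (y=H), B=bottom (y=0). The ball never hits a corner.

1. t=1/2 → B at (9/2,0); v=(1,2)
2. t=5/2 → R at (7,5); v=(-1,2)
3. t=5/2 → T at (9/2,10); v=(-1,-2)
4. t=9/2 → L at (0,1); v=(1,-2)
5. t=1/2 → B at (1/2,0); v=(1,2)
6. t=5 → T at (11/2,10); v=(1,-2)
7. t=3/2 → R at (7,7); v=(-1,-2)

Final position: (7,7)
Wall sequence: BRTLBTR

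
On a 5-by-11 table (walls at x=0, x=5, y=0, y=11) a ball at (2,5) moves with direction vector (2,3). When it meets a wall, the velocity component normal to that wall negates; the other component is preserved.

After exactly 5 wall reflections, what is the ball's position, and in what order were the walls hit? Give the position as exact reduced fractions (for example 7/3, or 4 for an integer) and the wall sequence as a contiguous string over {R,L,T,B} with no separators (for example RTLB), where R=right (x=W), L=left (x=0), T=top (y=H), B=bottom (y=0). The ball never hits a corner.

1. t=3/2 → R at (5,19/2); v=(-2,3)
2. t=1/2 → T at (4,11); v=(-2,-3)
3. t=2 → L at (0,5); v=(2,-3)
4. t=5/3 → B at (10/3,0); v=(2,3)
5. t=5/6 → R at (5,5/2); v=(-2,3)

Final position: (5,5/2)
Wall sequence: RTLBR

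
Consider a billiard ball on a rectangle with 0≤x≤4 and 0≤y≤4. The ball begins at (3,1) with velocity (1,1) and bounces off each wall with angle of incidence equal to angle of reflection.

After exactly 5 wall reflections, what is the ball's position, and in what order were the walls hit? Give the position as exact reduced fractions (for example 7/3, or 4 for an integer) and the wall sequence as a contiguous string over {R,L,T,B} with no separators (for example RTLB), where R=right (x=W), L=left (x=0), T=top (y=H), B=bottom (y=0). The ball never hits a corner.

1. t=1 → R at (4,2); v=(-1,1)
2. t=2 → T at (2,4); v=(-1,-1)
3. t=2 → L at (0,2); v=(1,-1)
4. t=2 → B at (2,0); v=(1,1)
5. t=2 → R at (4,2); v=(-1,1)

Final position: (4,2)
Wall sequence: RTLBR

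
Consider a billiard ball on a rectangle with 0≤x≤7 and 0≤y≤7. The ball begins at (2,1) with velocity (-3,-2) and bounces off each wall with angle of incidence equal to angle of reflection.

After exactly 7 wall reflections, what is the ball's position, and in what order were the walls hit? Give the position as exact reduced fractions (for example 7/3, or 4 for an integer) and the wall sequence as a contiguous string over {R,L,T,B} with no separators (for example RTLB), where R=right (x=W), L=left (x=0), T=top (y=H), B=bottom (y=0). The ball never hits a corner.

1. t=1/2 → B at (1/2,0); v=(-3,2)
2. t=1/6 → L at (0,1/3); v=(3,2)
3. t=7/3 → R at (7,5); v=(-3,2)
4. t=1 → T at (4,7); v=(-3,-2)
5. t=4/3 → L at (0,13/3); v=(3,-2)
6. t=13/6 → B at (13/2,0); v=(3,2)
7. t=1/6 → R at (7,1/3); v=(-3,2)

Final position: (7,1/3)
Wall sequence: BLRTLBR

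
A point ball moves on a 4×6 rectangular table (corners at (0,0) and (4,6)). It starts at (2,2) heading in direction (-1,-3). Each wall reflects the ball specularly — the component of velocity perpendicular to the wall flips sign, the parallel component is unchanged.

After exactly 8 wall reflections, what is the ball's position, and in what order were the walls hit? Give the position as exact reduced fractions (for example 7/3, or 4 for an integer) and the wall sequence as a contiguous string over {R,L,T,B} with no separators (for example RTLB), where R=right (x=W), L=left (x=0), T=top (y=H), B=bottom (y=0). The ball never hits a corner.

Final position: (0,4)
Wall sequence: BLTBRTBL

1. t=2/3 → B at (4/3,0); v=(-1,3)
2. t=4/3 → L at (0,4); v=(1,3)
3. t=2/3 → T at (2/3,6); v=(1,-3)
4. t=2 → B at (8/3,0); v=(1,3)
5. t=4/3 → R at (4,4); v=(-1,3)
6. t=2/3 → T at (10/3,6); v=(-1,-3)
7. t=2 → B at (4/3,0); v=(-1,3)
8. t=4/3 → L at (0,4); v=(1,3)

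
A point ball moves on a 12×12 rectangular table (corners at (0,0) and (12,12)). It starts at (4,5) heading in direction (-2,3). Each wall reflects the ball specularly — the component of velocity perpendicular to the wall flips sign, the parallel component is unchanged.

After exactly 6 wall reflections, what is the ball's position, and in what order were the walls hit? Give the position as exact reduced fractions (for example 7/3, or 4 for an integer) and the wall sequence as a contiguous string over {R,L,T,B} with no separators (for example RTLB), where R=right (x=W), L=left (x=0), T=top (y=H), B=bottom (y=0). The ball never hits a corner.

1. t=2 → L at (0,11); v=(2,3)
2. t=1/3 → T at (2/3,12); v=(2,-3)
3. t=4 → B at (26/3,0); v=(2,3)
4. t=5/3 → R at (12,5); v=(-2,3)
5. t=7/3 → T at (22/3,12); v=(-2,-3)
6. t=11/3 → L at (0,1); v=(2,-3)

Final position: (0,1)
Wall sequence: LTBRTL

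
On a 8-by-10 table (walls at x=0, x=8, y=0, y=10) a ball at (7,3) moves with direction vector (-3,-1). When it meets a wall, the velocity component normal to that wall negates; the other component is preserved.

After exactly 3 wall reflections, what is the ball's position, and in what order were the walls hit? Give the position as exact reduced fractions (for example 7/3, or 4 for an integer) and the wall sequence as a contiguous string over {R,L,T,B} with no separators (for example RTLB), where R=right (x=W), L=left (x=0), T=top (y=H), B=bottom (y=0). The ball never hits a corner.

1. t=7/3 → L at (0,2/3); v=(3,-1)
2. t=2/3 → B at (2,0); v=(3,1)
3. t=2 → R at (8,2); v=(-3,1)

Final position: (8,2)
Wall sequence: LBR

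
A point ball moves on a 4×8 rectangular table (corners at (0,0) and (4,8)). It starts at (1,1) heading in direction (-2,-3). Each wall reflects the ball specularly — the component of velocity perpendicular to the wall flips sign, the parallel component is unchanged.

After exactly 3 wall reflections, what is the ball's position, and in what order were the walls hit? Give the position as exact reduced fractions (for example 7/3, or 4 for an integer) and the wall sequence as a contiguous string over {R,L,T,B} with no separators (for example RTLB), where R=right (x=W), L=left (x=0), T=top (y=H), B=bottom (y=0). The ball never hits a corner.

Final position: (4,13/2)
Wall sequence: BLR

1. t=1/3 → B at (1/3,0); v=(-2,3)
2. t=1/6 → L at (0,1/2); v=(2,3)
3. t=2 → R at (4,13/2); v=(-2,3)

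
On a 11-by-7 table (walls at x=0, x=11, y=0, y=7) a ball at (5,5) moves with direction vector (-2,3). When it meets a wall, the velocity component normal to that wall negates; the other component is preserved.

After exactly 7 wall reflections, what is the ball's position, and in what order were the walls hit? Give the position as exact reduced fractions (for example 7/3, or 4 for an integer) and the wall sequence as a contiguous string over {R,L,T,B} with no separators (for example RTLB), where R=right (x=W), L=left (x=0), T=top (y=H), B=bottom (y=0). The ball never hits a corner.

Final position: (7,7)
Wall sequence: TLBTBRT

1. t=2/3 → T at (11/3,7); v=(-2,-3)
2. t=11/6 → L at (0,3/2); v=(2,-3)
3. t=1/2 → B at (1,0); v=(2,3)
4. t=7/3 → T at (17/3,7); v=(2,-3)
5. t=7/3 → B at (31/3,0); v=(2,3)
6. t=1/3 → R at (11,1); v=(-2,3)
7. t=2 → T at (7,7); v=(-2,-3)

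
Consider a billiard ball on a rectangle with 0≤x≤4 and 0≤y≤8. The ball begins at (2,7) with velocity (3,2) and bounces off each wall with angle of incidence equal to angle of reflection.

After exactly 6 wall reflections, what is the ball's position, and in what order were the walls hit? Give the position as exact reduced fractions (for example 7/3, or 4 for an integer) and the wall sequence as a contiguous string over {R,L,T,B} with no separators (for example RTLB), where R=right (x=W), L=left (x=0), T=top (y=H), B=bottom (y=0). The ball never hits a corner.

1. t=1/2 → T at (7/2,8); v=(3,-2)
2. t=1/6 → R at (4,23/3); v=(-3,-2)
3. t=4/3 → L at (0,5); v=(3,-2)
4. t=4/3 → R at (4,7/3); v=(-3,-2)
5. t=7/6 → B at (1/2,0); v=(-3,2)
6. t=1/6 → L at (0,1/3); v=(3,2)

Final position: (0,1/3)
Wall sequence: TRLRBL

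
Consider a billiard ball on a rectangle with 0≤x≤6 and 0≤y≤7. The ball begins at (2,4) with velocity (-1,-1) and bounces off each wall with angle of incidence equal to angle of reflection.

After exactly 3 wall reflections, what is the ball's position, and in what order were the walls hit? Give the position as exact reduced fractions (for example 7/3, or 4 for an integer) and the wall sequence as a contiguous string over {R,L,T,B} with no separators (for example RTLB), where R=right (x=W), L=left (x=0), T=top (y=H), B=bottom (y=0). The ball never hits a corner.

Final position: (6,4)
Wall sequence: LBR

1. t=2 → L at (0,2); v=(1,-1)
2. t=2 → B at (2,0); v=(1,1)
3. t=4 → R at (6,4); v=(-1,1)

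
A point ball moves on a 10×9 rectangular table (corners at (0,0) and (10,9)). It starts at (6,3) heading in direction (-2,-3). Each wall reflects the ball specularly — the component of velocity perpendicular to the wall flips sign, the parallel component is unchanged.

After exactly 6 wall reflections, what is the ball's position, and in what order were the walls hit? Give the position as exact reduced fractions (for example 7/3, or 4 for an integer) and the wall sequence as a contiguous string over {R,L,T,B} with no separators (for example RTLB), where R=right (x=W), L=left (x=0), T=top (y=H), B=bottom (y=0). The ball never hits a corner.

1. t=1 → B at (4,0); v=(-2,3)
2. t=2 → L at (0,6); v=(2,3)
3. t=1 → T at (2,9); v=(2,-3)
4. t=3 → B at (8,0); v=(2,3)
5. t=1 → R at (10,3); v=(-2,3)
6. t=2 → T at (6,9); v=(-2,-3)

Final position: (6,9)
Wall sequence: BLTBRT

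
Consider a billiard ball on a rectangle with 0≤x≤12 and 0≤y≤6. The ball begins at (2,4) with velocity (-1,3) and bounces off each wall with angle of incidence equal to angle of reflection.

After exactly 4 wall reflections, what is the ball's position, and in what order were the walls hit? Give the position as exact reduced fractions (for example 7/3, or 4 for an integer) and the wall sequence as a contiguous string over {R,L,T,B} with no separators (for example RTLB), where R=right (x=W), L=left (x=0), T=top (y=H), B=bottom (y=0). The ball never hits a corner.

Final position: (8/3,6)
Wall sequence: TLBT

1. t=2/3 → T at (4/3,6); v=(-1,-3)
2. t=4/3 → L at (0,2); v=(1,-3)
3. t=2/3 → B at (2/3,0); v=(1,3)
4. t=2 → T at (8/3,6); v=(1,-3)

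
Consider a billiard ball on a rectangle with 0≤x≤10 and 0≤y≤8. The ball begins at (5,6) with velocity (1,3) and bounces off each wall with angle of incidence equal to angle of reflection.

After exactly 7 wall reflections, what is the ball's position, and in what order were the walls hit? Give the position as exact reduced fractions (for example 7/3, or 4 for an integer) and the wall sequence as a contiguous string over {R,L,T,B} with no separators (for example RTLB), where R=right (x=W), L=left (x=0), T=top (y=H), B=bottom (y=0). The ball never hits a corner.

Final position: (1,0)
Wall sequence: TBRTBTB

1. t=2/3 → T at (17/3,8); v=(1,-3)
2. t=8/3 → B at (25/3,0); v=(1,3)
3. t=5/3 → R at (10,5); v=(-1,3)
4. t=1 → T at (9,8); v=(-1,-3)
5. t=8/3 → B at (19/3,0); v=(-1,3)
6. t=8/3 → T at (11/3,8); v=(-1,-3)
7. t=8/3 → B at (1,0); v=(-1,3)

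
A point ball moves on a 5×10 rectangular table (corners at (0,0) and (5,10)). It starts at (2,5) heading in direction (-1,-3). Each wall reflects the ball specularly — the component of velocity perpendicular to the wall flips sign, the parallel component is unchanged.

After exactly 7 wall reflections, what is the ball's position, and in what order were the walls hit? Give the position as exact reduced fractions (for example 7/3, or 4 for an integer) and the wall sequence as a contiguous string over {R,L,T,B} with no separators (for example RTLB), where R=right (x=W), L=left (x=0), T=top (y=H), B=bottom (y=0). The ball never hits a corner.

1. t=5/3 → B at (1/3,0); v=(-1,3)
2. t=1/3 → L at (0,1); v=(1,3)
3. t=3 → T at (3,10); v=(1,-3)
4. t=2 → R at (5,4); v=(-1,-3)
5. t=4/3 → B at (11/3,0); v=(-1,3)
6. t=10/3 → T at (1/3,10); v=(-1,-3)
7. t=1/3 → L at (0,9); v=(1,-3)

Final position: (0,9)
Wall sequence: BLTRBTL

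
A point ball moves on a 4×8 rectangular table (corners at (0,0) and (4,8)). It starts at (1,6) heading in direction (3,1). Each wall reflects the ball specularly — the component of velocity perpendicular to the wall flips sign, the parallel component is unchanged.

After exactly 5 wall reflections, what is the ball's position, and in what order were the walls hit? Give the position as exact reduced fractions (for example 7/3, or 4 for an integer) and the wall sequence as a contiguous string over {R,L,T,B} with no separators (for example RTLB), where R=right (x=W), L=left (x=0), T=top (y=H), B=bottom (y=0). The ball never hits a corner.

Final position: (0,5)
Wall sequence: RTLRL

1. t=1 → R at (4,7); v=(-3,1)
2. t=1 → T at (1,8); v=(-3,-1)
3. t=1/3 → L at (0,23/3); v=(3,-1)
4. t=4/3 → R at (4,19/3); v=(-3,-1)
5. t=4/3 → L at (0,5); v=(3,-1)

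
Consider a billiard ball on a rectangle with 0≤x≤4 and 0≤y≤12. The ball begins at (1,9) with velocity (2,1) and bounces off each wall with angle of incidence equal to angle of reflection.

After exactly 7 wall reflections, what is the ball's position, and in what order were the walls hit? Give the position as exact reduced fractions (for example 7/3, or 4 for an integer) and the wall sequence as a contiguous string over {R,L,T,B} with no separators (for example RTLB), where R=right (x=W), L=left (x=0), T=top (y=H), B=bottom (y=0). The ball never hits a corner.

1. t=3/2 → R at (4,21/2); v=(-2,1)
2. t=3/2 → T at (1,12); v=(-2,-1)
3. t=1/2 → L at (0,23/2); v=(2,-1)
4. t=2 → R at (4,19/2); v=(-2,-1)
5. t=2 → L at (0,15/2); v=(2,-1)
6. t=2 → R at (4,11/2); v=(-2,-1)
7. t=2 → L at (0,7/2); v=(2,-1)

Final position: (0,7/2)
Wall sequence: RTLRLRL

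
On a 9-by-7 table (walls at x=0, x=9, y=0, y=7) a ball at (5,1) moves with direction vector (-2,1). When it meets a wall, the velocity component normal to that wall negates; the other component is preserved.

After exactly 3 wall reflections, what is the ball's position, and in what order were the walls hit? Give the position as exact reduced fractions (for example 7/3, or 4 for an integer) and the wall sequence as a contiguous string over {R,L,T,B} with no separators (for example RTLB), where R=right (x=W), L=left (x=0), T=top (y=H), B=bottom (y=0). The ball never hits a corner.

1. t=5/2 → L at (0,7/2); v=(2,1)
2. t=7/2 → T at (7,7); v=(2,-1)
3. t=1 → R at (9,6); v=(-2,-1)

Final position: (9,6)
Wall sequence: LTR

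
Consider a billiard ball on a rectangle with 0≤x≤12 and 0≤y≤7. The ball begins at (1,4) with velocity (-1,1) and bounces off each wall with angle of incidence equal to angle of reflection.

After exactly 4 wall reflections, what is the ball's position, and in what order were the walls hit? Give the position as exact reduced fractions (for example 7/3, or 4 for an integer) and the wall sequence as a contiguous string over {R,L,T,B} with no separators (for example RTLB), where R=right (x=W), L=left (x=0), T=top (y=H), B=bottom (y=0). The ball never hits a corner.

Final position: (12,3)
Wall sequence: LTBR

1. t=1 → L at (0,5); v=(1,1)
2. t=2 → T at (2,7); v=(1,-1)
3. t=7 → B at (9,0); v=(1,1)
4. t=3 → R at (12,3); v=(-1,1)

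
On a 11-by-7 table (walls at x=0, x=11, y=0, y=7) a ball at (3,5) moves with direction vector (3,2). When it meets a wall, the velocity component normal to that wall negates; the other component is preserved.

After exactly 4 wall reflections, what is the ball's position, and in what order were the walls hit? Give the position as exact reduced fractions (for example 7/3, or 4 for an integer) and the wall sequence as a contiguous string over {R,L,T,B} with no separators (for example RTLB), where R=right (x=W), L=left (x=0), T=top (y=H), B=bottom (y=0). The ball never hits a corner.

Final position: (0,11/3)
Wall sequence: TRBL

1. t=1 → T at (6,7); v=(3,-2)
2. t=5/3 → R at (11,11/3); v=(-3,-2)
3. t=11/6 → B at (11/2,0); v=(-3,2)
4. t=11/6 → L at (0,11/3); v=(3,2)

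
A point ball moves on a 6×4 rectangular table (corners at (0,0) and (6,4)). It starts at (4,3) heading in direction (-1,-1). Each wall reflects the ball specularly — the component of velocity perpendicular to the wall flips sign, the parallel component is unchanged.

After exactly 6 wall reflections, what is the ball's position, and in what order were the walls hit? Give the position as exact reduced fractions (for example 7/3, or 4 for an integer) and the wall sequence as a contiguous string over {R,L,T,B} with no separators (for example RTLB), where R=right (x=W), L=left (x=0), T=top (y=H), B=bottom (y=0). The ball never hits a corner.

1. t=3 → B at (1,0); v=(-1,1)
2. t=1 → L at (0,1); v=(1,1)
3. t=3 → T at (3,4); v=(1,-1)
4. t=3 → R at (6,1); v=(-1,-1)
5. t=1 → B at (5,0); v=(-1,1)
6. t=4 → T at (1,4); v=(-1,-1)

Final position: (1,4)
Wall sequence: BLTRBT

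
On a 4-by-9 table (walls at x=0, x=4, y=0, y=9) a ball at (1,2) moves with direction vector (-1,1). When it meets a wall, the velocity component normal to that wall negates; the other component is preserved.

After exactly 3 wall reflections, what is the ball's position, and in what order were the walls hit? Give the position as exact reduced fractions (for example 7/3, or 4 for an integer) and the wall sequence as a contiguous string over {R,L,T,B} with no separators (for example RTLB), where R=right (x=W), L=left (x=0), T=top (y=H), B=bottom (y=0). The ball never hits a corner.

Final position: (2,9)
Wall sequence: LRT

1. t=1 → L at (0,3); v=(1,1)
2. t=4 → R at (4,7); v=(-1,1)
3. t=2 → T at (2,9); v=(-1,-1)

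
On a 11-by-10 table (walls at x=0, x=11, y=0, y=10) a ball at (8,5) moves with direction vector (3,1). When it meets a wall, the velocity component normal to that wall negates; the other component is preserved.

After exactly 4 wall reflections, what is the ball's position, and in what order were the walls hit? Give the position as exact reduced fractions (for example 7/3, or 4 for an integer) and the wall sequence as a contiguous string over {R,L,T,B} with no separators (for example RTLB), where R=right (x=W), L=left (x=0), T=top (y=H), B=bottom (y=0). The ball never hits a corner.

Final position: (11,20/3)
Wall sequence: RLTR

1. t=1 → R at (11,6); v=(-3,1)
2. t=11/3 → L at (0,29/3); v=(3,1)
3. t=1/3 → T at (1,10); v=(3,-1)
4. t=10/3 → R at (11,20/3); v=(-3,-1)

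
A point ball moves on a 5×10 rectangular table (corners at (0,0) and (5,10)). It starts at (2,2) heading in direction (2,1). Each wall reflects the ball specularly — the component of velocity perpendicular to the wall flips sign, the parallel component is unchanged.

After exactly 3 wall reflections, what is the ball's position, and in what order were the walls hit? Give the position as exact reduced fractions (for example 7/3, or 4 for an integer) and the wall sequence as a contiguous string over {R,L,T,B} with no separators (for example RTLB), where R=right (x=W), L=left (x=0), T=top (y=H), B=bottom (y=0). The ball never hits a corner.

1. t=3/2 → R at (5,7/2); v=(-2,1)
2. t=5/2 → L at (0,6); v=(2,1)
3. t=5/2 → R at (5,17/2); v=(-2,1)

Final position: (5,17/2)
Wall sequence: RLR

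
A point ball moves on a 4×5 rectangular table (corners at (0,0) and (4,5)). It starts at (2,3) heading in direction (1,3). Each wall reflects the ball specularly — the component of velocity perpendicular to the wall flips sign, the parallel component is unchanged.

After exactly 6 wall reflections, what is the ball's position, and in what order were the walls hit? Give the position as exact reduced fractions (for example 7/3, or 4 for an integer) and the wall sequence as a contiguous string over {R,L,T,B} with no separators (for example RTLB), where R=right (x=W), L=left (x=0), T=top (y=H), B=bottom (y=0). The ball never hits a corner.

Final position: (0,1)
Wall sequence: TRBTBL

1. t=2/3 → T at (8/3,5); v=(1,-3)
2. t=4/3 → R at (4,1); v=(-1,-3)
3. t=1/3 → B at (11/3,0); v=(-1,3)
4. t=5/3 → T at (2,5); v=(-1,-3)
5. t=5/3 → B at (1/3,0); v=(-1,3)
6. t=1/3 → L at (0,1); v=(1,3)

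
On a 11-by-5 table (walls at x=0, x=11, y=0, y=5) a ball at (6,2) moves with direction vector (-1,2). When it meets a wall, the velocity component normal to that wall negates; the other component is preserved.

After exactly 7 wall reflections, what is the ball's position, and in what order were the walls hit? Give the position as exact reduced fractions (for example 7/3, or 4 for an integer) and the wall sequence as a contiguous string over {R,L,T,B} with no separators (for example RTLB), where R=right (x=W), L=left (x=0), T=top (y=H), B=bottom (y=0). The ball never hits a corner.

Final position: (8,0)
Wall sequence: TBLTBTB

1. t=3/2 → T at (9/2,5); v=(-1,-2)
2. t=5/2 → B at (2,0); v=(-1,2)
3. t=2 → L at (0,4); v=(1,2)
4. t=1/2 → T at (1/2,5); v=(1,-2)
5. t=5/2 → B at (3,0); v=(1,2)
6. t=5/2 → T at (11/2,5); v=(1,-2)
7. t=5/2 → B at (8,0); v=(1,2)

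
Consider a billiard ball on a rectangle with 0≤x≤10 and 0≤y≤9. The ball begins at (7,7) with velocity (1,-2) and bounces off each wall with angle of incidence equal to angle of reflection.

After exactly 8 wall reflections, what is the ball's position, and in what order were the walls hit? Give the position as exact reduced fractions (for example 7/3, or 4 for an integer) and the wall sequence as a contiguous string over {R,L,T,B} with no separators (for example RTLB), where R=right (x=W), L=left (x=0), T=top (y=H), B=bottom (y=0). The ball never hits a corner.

1. t=3 → R at (10,1); v=(-1,-2)
2. t=1/2 → B at (19/2,0); v=(-1,2)
3. t=9/2 → T at (5,9); v=(-1,-2)
4. t=9/2 → B at (1/2,0); v=(-1,2)
5. t=1/2 → L at (0,1); v=(1,2)
6. t=4 → T at (4,9); v=(1,-2)
7. t=9/2 → B at (17/2,0); v=(1,2)
8. t=3/2 → R at (10,3); v=(-1,2)

Final position: (10,3)
Wall sequence: RBTBLTBR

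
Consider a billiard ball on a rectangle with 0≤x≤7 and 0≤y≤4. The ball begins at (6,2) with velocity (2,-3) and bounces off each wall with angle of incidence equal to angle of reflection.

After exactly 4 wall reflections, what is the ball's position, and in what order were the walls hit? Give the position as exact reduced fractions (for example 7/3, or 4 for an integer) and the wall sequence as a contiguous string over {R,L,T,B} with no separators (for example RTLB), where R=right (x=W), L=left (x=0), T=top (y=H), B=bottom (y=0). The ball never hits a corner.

Final position: (4/3,0)
Wall sequence: RBTB

1. t=1/2 → R at (7,1/2); v=(-2,-3)
2. t=1/6 → B at (20/3,0); v=(-2,3)
3. t=4/3 → T at (4,4); v=(-2,-3)
4. t=4/3 → B at (4/3,0); v=(-2,3)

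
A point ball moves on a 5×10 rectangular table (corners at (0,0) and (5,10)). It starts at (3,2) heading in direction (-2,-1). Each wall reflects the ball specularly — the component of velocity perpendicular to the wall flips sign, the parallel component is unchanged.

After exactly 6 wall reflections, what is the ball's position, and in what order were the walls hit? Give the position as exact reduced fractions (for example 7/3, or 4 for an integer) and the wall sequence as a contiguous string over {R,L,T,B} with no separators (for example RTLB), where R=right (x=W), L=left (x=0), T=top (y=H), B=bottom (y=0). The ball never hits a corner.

1. t=3/2 → L at (0,1/2); v=(2,-1)
2. t=1/2 → B at (1,0); v=(2,1)
3. t=2 → R at (5,2); v=(-2,1)
4. t=5/2 → L at (0,9/2); v=(2,1)
5. t=5/2 → R at (5,7); v=(-2,1)
6. t=5/2 → L at (0,19/2); v=(2,1)

Final position: (0,19/2)
Wall sequence: LBRLRL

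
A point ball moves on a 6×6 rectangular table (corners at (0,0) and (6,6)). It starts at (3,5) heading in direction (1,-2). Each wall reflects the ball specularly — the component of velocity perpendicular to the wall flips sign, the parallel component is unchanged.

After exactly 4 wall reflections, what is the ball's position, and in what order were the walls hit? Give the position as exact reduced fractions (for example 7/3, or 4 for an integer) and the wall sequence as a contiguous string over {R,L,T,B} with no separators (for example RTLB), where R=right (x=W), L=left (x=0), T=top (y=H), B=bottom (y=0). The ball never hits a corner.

Final position: (1/2,0)
Wall sequence: BRTB

1. t=5/2 → B at (11/2,0); v=(1,2)
2. t=1/2 → R at (6,1); v=(-1,2)
3. t=5/2 → T at (7/2,6); v=(-1,-2)
4. t=3 → B at (1/2,0); v=(-1,2)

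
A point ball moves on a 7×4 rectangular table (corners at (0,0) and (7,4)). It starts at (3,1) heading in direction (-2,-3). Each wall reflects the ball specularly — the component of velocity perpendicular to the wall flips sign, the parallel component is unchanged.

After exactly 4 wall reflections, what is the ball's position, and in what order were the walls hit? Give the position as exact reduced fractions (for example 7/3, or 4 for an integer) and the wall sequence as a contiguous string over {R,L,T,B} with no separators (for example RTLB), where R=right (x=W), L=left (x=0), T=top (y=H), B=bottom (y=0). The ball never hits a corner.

Final position: (3,0)
Wall sequence: BLTB

1. t=1/3 → B at (7/3,0); v=(-2,3)
2. t=7/6 → L at (0,7/2); v=(2,3)
3. t=1/6 → T at (1/3,4); v=(2,-3)
4. t=4/3 → B at (3,0); v=(2,3)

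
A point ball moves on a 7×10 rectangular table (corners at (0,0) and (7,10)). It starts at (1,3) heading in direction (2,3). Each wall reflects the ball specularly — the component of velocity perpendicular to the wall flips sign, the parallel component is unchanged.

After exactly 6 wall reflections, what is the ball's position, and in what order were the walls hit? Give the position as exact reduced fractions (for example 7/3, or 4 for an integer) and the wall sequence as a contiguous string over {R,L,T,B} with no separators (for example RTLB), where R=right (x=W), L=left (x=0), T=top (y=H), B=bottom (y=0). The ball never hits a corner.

1. t=7/3 → T at (17/3,10); v=(2,-3)
2. t=2/3 → R at (7,8); v=(-2,-3)
3. t=8/3 → B at (5/3,0); v=(-2,3)
4. t=5/6 → L at (0,5/2); v=(2,3)
5. t=5/2 → T at (5,10); v=(2,-3)
6. t=1 → R at (7,7); v=(-2,-3)

Final position: (7,7)
Wall sequence: TRBLTR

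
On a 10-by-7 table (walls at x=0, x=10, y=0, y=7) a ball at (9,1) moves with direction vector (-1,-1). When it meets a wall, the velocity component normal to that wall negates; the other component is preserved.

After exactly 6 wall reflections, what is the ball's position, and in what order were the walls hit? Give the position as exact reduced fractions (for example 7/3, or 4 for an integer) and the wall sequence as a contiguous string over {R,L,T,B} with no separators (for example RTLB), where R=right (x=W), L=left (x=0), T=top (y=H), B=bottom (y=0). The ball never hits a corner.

1. t=1 → B at (8,0); v=(-1,1)
2. t=7 → T at (1,7); v=(-1,-1)
3. t=1 → L at (0,6); v=(1,-1)
4. t=6 → B at (6,0); v=(1,1)
5. t=4 → R at (10,4); v=(-1,1)
6. t=3 → T at (7,7); v=(-1,-1)

Final position: (7,7)
Wall sequence: BTLBRT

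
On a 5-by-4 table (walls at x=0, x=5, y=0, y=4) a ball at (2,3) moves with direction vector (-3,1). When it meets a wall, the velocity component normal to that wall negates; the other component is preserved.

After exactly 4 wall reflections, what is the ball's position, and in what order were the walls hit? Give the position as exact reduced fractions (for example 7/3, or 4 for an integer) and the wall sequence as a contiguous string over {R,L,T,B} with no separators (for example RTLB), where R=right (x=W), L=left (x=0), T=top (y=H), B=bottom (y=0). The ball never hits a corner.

1. t=2/3 → L at (0,11/3); v=(3,1)
2. t=1/3 → T at (1,4); v=(3,-1)
3. t=4/3 → R at (5,8/3); v=(-3,-1)
4. t=5/3 → L at (0,1); v=(3,-1)

Final position: (0,1)
Wall sequence: LTRL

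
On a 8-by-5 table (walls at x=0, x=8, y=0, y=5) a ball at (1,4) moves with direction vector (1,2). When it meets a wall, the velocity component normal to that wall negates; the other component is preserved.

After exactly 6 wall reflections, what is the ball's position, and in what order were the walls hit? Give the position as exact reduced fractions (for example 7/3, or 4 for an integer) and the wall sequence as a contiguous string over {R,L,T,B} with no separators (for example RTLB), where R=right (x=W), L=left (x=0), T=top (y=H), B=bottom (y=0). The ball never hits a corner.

1. t=1/2 → T at (3/2,5); v=(1,-2)
2. t=5/2 → B at (4,0); v=(1,2)
3. t=5/2 → T at (13/2,5); v=(1,-2)
4. t=3/2 → R at (8,2); v=(-1,-2)
5. t=1 → B at (7,0); v=(-1,2)
6. t=5/2 → T at (9/2,5); v=(-1,-2)

Final position: (9/2,5)
Wall sequence: TBTRBT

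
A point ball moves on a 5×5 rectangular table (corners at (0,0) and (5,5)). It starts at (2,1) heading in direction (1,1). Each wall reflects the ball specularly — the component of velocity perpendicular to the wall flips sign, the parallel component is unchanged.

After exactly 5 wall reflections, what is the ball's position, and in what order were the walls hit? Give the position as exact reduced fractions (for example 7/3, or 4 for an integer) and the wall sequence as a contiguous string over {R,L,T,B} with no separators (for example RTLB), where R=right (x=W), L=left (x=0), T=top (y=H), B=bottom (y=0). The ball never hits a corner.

Final position: (5,4)
Wall sequence: RTLBR

1. t=3 → R at (5,4); v=(-1,1)
2. t=1 → T at (4,5); v=(-1,-1)
3. t=4 → L at (0,1); v=(1,-1)
4. t=1 → B at (1,0); v=(1,1)
5. t=4 → R at (5,4); v=(-1,1)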